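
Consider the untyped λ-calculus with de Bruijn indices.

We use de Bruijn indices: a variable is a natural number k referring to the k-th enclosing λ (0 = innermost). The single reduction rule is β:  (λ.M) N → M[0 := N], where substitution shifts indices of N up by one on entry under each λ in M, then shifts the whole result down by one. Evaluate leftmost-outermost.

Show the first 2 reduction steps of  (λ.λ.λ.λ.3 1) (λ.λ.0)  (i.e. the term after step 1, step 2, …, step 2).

  start: (λ.λ.λ.λ.3 1) (λ.λ.0)
  [1] λ.λ.λ.(λ.λ.0) 1
  [2] λ.λ.λ.λ.0

Answer: after 2 steps: λ.λ.λ.λ.0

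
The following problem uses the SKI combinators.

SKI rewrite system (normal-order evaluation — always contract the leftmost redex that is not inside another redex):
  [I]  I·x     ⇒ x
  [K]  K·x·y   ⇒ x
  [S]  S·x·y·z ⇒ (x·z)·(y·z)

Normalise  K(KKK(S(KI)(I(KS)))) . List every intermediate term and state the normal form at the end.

  start: K(KKK(S(KI)(I(KS))))
  →1  K(K(S(KI)(I(KS))))
  →2  K(K(S(KI)(KS)))

Answer: normal form = K(K(S(KI)(KS)))  (in 2 steps)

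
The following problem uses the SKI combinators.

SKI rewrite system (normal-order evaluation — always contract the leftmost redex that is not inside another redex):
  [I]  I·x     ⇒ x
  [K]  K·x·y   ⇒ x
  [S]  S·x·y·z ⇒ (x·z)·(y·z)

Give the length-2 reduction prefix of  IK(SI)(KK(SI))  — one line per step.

  start: IK(SI)(KK(SI))
  step 1: K(SI)(KK(SI))
  step 2: SI

Answer: after 2 steps: SI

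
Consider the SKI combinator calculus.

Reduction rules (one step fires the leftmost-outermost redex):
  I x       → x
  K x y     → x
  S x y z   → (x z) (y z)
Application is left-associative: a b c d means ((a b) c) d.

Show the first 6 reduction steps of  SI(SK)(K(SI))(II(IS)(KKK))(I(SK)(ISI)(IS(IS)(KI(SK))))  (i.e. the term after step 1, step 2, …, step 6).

Answer: after 6 steps: SK(ISI)(IS(IS)(KI(SK)))(II(IS)(KKK)(I(SK)(ISI)(IS(IS)(KI(SK)))))

Working:
  start: SI(SK)(K(SI))(II(IS)(KKK))(I(SK)(ISI)(IS(IS)(KI(SK))))
  →1  I(K(SI))(SK(K(SI)))(II(IS)(KKK))(I(SK)(ISI)(IS(IS)(KI(SK))))
  →2  K(SI)(SK(K(SI)))(II(IS)(KKK))(I(SK)(ISI)(IS(IS)(KI(SK))))
  →3  SI(II(IS)(KKK))(I(SK)(ISI)(IS(IS)(KI(SK))))
  →4  I(I(SK)(ISI)(IS(IS)(KI(SK))))(II(IS)(KKK)(I(SK)(ISI)(IS(IS)(KI(SK)))))
  →5  I(SK)(ISI)(IS(IS)(KI(SK)))(II(IS)(KKK)(I(SK)(ISI)(IS(IS)(KI(SK)))))
  →6  SK(ISI)(IS(IS)(KI(SK)))(II(IS)(KKK)(I(SK)(ISI)(IS(IS)(KI(SK)))))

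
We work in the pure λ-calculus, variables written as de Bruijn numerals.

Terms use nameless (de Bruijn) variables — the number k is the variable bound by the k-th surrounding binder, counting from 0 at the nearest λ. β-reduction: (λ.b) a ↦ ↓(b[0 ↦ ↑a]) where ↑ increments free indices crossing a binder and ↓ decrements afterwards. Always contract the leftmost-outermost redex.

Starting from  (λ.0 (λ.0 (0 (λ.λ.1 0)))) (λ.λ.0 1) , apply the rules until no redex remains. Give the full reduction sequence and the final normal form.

  start: (λ.0 (λ.0 (0 (λ.λ.1 0)))) (λ.λ.0 1)
  [1] (λ.λ.0 1) (λ.0 (0 (λ.λ.1 0)))
  [2] λ.0 (λ.0 (0 (λ.λ.1 0)))

Answer: normal form = λ.0 (λ.0 (0 (λ.λ.1 0)))  (in 2 steps)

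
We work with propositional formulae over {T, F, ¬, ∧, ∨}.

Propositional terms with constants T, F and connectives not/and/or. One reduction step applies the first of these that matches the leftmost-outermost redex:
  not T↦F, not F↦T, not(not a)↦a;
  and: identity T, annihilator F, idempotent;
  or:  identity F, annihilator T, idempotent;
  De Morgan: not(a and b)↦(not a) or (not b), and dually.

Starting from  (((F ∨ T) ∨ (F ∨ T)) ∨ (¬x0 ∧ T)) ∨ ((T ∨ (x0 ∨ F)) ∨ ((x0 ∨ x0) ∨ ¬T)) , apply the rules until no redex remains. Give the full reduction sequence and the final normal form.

  start: (((F ∨ T) ∨ (F ∨ T)) ∨ (¬x0 ∧ T)) ∨ ((T ∨ (x0 ∨ F)) ∨ ((x0 ∨ x0) ∨ ¬T))
  [1] ((F ∨ T) ∨ (¬x0 ∧ T)) ∨ ((T ∨ (x0 ∨ F)) ∨ ((x0 ∨ x0) ∨ ¬T))
  [2] (T ∨ (¬x0 ∧ T)) ∨ ((T ∨ (x0 ∨ F)) ∨ ((x0 ∨ x0) ∨ ¬T))
  [3] T ∨ ((T ∨ (x0 ∨ F)) ∨ ((x0 ∨ x0) ∨ ¬T))
  [4] T

Answer: normal form = T  (in 4 steps)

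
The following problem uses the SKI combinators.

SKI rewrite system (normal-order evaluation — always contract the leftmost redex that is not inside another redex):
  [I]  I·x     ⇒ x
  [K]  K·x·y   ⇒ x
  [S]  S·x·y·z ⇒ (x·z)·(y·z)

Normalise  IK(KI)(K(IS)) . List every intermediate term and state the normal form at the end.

Answer: normal form = KI  (in 2 steps)

Working:
  start: IK(KI)(K(IS))
  →1  K(KI)(K(IS))
  →2  KI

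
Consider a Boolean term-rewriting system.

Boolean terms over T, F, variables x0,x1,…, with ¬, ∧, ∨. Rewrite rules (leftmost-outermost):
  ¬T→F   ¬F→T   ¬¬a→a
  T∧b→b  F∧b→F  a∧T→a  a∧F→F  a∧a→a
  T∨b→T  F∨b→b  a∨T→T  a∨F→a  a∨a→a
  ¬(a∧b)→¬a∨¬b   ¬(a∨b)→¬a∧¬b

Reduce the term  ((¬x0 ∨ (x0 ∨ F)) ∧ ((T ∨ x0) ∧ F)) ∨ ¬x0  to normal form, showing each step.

Answer: normal form = ¬x0  (in 4 steps)

Working:
  start: ((¬x0 ∨ (x0 ∨ F)) ∧ ((T ∨ x0) ∧ F)) ∨ ¬x0
  →1  ((¬x0 ∨ x0) ∧ ((T ∨ x0) ∧ F)) ∨ ¬x0
  →2  ((¬x0 ∨ x0) ∧ F) ∨ ¬x0
  →3  F ∨ ¬x0
  →4  ¬x0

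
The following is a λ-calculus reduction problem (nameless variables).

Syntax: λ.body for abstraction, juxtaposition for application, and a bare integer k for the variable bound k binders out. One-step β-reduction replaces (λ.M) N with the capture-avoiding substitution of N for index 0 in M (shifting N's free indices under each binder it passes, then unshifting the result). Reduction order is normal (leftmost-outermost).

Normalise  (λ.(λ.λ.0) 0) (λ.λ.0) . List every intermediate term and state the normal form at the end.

Answer: normal form = λ.0  (in 2 steps)

Derivation:
  start: (λ.(λ.λ.0) 0) (λ.λ.0)
  [1] (λ.λ.0) (λ.λ.0)
  [2] λ.0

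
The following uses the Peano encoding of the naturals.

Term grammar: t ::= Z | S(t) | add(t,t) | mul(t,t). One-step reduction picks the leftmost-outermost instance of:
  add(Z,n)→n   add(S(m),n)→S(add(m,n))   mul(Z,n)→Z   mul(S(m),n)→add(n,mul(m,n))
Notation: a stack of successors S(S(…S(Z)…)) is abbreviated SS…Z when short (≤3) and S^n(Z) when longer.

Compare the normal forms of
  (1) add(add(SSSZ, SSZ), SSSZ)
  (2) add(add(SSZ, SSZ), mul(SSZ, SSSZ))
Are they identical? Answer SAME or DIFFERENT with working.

Term A:
  start: add(add(SSSZ, SSZ), SSSZ)
  [1] add(S(add(SSZ, SSZ)), SSSZ)
  [2] S(add(add(SSZ, SSZ), SSSZ))
  [3] S(add(S(add(SZ, SSZ)), SSSZ))
  [4] S(S(add(add(SZ, SSZ), SSSZ)))
  [5] S(S(add(S(add(Z, SSZ)), SSSZ)))
  [6] S(S(S(add(add(Z, SSZ), SSSZ))))
  [7] S(S(S(add(SSZ, SSSZ))))
  [8] S(S(S(S(add(SZ, SSSZ)))))
  [9] S(S(S(S(S(add(Z, SSSZ))))))
  [10] S^8(Z)

Term B:
  start: add(add(SSZ, SSZ), mul(SSZ, SSSZ))
  [1] add(S(add(SZ, SSZ)), mul(SSZ, SSSZ))
  [2] S(add(add(SZ, SSZ), mul(SSZ, SSSZ)))
  [3] S(add(S(add(Z, SSZ)), mul(SSZ, SSSZ)))
  [4] S(S(add(add(Z, SSZ), mul(SSZ, SSSZ))))
  [5] S(S(add(SSZ, mul(SSZ, SSSZ))))
  [6] S(S(S(add(SZ, mul(SSZ, SSSZ)))))
  [7] S(S(S(S(add(Z, mul(SSZ, SSSZ))))))
  [8] S(S(S(S(mul(SSZ, SSSZ)))))
  [9] S(S(S(S(add(SSSZ, mul(SZ, SSSZ))))))
  [10] S(S(S(S(S(add(SSZ, mul(SZ, SSSZ)))))))
  [11] S(S(S(S(S(S(add(SZ, mul(SZ, SSSZ))))))))
  [12] S(S(S(S(S(S(S(add(Z, mul(SZ, SSSZ)))))))))
  [13] S(S(S(S(S(S(S(mul(SZ, SSSZ))))))))
  [14] S(S(S(S(S(S(S(add(SSSZ, mul(Z, SSSZ)))))))))
  [15] S(S(S(S(S(S(S(S(add(SSZ, mul(Z, SSSZ))))))))))
  [16] S(S(S(S(S(S(S(S(S(add(SZ, mul(Z, SSSZ)))))))))))
  [17] S(S(S(S(S(S(S(S(S(S(add(Z, mul(Z, SSSZ))))))))))))
  [18] S(S(S(S(S(S(S(S(S(S(mul(Z, SSSZ)))))))))))
  [19] S^10(Z)

Answer: DIFFERENT — A ⇓ S^8(Z), B ⇓ S^10(Z)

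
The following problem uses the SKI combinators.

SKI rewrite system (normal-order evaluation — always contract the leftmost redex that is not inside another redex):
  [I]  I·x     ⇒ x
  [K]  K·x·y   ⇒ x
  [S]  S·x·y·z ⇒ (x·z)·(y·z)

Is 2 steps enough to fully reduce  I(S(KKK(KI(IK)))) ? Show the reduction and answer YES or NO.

  start: I(S(KKK(KI(IK))))
  [1] S(KKK(KI(IK)))
  [2] S(K(KI(IK)))

Answer: NO — after 2 steps the term is S(K(KI(IK))), not yet normal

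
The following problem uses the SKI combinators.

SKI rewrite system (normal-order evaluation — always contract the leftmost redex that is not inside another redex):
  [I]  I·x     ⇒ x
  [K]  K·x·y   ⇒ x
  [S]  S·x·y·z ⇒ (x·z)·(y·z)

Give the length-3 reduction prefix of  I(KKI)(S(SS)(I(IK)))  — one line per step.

  start: I(KKI)(S(SS)(I(IK)))
  step 1: KKI(S(SS)(I(IK)))
  step 2: K(S(SS)(I(IK)))
  step 3: K(S(SS)(IK))

Answer: after 3 steps: K(S(SS)(IK))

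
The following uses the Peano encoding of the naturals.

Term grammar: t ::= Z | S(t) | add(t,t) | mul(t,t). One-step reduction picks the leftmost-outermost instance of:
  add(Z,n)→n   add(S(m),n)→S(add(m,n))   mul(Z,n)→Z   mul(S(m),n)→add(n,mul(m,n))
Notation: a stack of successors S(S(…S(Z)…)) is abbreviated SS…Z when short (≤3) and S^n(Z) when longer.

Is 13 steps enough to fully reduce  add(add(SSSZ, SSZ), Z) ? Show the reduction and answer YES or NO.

Answer: YES — reaches normal form S^5(Z) in 10 ≤ 13 steps

Reduction:
  start: add(add(SSSZ, SSZ), Z)
  step 1: add(S(add(SSZ, SSZ)), Z)
  step 2: S(add(add(SSZ, SSZ), Z))
  step 3: S(add(S(add(SZ, SSZ)), Z))
  step 4: S(S(add(add(SZ, SSZ), Z)))
  step 5: S(S(add(S(add(Z, SSZ)), Z)))
  step 6: S(S(S(add(add(Z, SSZ), Z))))
  step 7: S(S(S(add(SSZ, Z))))
  step 8: S(S(S(S(add(SZ, Z)))))
  step 9: S(S(S(S(S(add(Z, Z))))))
  step 10: S^5(Z)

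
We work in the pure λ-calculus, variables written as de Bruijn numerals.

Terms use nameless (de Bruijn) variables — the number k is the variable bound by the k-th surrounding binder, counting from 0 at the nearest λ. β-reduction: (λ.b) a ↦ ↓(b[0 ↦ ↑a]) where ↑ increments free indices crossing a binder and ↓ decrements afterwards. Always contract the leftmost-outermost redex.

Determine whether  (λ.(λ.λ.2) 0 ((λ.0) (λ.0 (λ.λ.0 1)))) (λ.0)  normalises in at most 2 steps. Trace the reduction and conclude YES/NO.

  start: (λ.(λ.λ.2) 0 ((λ.0) (λ.0 (λ.λ.0 1)))) (λ.0)
  step 1: (λ.λ.λ.0) (λ.0) ((λ.0) (λ.0 (λ.λ.0 1)))
  step 2: (λ.λ.0) ((λ.0) (λ.0 (λ.λ.0 1)))

Answer: NO — after 2 steps the term is (λ.λ.0) ((λ.0) (λ.0 (λ.λ.0 1))), not yet normal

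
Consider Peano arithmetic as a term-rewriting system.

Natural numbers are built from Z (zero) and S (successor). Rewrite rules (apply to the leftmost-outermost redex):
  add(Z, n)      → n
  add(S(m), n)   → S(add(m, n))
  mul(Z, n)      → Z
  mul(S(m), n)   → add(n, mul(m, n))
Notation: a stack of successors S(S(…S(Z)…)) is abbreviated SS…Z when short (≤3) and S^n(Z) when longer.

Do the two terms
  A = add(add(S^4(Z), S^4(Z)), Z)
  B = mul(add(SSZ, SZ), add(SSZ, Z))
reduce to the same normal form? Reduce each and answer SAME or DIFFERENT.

Answer: DIFFERENT — A ⇓ S^8(Z), B ⇓ S^6(Z)

Reduction:
Term A:
  start: add(add(S^4(Z), S^4(Z)), Z)
  [1] add(S(add(SSSZ, S^4(Z))), Z)
  [2] S(add(add(SSSZ, S^4(Z)), Z))
  [3] S(add(S(add(SSZ, S^4(Z))), Z))
  [4] S(S(add(add(SSZ, S^4(Z)), Z)))
  [5] S(S(add(S(add(SZ, S^4(Z))), Z)))
  [6] S(S(S(add(add(SZ, S^4(Z)), Z))))
  [7] S(S(S(add(S(add(Z, S^4(Z))), Z))))
  [8] S(S(S(S(add(add(Z, S^4(Z)), Z)))))
  [9] S(S(S(S(add(S^4(Z), Z)))))
  [10] S(S(S(S(S(add(SSSZ, Z))))))
  [11] S(S(S(S(S(S(add(SSZ, Z)))))))
  [12] S(S(S(S(S(S(S(add(SZ, Z))))))))
  [13] S(S(S(S(S(S(S(S(add(Z, Z)))))))))
  [14] S^8(Z)

Term B:
  start: mul(add(SSZ, SZ), add(SSZ, Z))
  [1] mul(S(add(SZ, SZ)), add(SSZ, Z))
  [2] add(add(SSZ, Z), mul(add(SZ, SZ), add(SSZ, Z)))
  [3] add(S(add(SZ, Z)), mul(add(SZ, SZ), add(SSZ, Z)))
  [4] S(add(add(SZ, Z), mul(add(SZ, SZ), add(SSZ, Z))))
  [5] S(add(S(add(Z, Z)), mul(add(SZ, SZ), add(SSZ, Z))))
  [6] S(S(add(add(Z, Z), mul(add(SZ, SZ), add(SSZ, Z)))))
  [7] S(S(add(Z, mul(add(SZ, SZ), add(SSZ, Z)))))
  [8] S(S(mul(add(SZ, SZ), add(SSZ, Z))))
  [9] S(S(mul(S(add(Z, SZ)), add(SSZ, Z))))
  [10] S(S(add(add(SSZ, Z), mul(add(Z, SZ), add(SSZ, Z)))))
  [11] S(S(add(S(add(SZ, Z)), mul(add(Z, SZ), add(SSZ, Z)))))
  [12] S(S(S(add(add(SZ, Z), mul(add(Z, SZ), add(SSZ, Z))))))
  [13] S(S(S(add(S(add(Z, Z)), mul(add(Z, SZ), add(SSZ, Z))))))
  [14] S(S(S(S(add(add(Z, Z), mul(add(Z, SZ), add(SSZ, Z)))))))
  [15] S(S(S(S(add(Z, mul(add(Z, SZ), add(SSZ, Z)))))))
  [16] S(S(S(S(mul(add(Z, SZ), add(SSZ, Z))))))
  [17] S(S(S(S(mul(SZ, add(SSZ, Z))))))
  [18] S(S(S(S(add(add(SSZ, Z), mul(Z, add(SSZ, Z)))))))
  [19] S(S(S(S(add(S(add(SZ, Z)), mul(Z, add(SSZ, Z)))))))
  [20] S(S(S(S(S(add(add(SZ, Z), mul(Z, add(SSZ, Z))))))))
  [21] S(S(S(S(S(add(S(add(Z, Z)), mul(Z, add(SSZ, Z))))))))
  [22] S(S(S(S(S(S(add(add(Z, Z), mul(Z, add(SSZ, Z)))))))))
  [23] S(S(S(S(S(S(add(Z, mul(Z, add(SSZ, Z)))))))))
  [24] S(S(S(S(S(S(mul(Z, add(SSZ, Z))))))))
  [25] S^6(Z)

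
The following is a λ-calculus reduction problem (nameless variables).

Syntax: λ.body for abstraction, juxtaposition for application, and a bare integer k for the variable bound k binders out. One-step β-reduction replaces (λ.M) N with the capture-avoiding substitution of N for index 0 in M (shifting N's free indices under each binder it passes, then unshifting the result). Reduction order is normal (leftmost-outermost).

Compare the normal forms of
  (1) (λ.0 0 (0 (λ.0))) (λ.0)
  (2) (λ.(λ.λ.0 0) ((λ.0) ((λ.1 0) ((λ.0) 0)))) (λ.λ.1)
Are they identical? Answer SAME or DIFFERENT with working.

Answer: DIFFERENT — A ⇓ λ.0, B ⇓ λ.0 0

Derivation:
Term A:
  start: (λ.0 0 (0 (λ.0))) (λ.0)
  →1  (λ.0) (λ.0) ((λ.0) (λ.0))
  →2  (λ.0) ((λ.0) (λ.0))
  →3  (λ.0) (λ.0)
  →4  λ.0

Term B:
  start: (λ.(λ.λ.0 0) ((λ.0) ((λ.1 0) ((λ.0) 0)))) (λ.λ.1)
  →1  (λ.λ.0 0) ((λ.0) ((λ.(λ.λ.1) 0) ((λ.0) (λ.λ.1))))
  →2  λ.0 0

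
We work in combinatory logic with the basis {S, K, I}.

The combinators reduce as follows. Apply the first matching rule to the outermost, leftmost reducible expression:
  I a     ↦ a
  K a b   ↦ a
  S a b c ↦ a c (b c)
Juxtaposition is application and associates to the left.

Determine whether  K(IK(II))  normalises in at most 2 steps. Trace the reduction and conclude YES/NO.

Answer: YES — reaches normal form K(KI) in 2 ≤ 2 steps

Reduction:
  start: K(IK(II))
  →1  K(K(II))
  →2  K(KI)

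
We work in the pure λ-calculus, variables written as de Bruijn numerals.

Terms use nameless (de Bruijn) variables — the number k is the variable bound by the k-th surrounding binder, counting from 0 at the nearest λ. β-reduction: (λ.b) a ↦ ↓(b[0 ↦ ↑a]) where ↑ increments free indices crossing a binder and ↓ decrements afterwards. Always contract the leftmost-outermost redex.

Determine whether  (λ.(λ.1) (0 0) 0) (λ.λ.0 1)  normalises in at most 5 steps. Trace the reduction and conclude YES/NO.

Answer: YES — reaches normal form λ.0 (λ.λ.0 1) in 3 ≤ 5 steps

Reduction:
  start: (λ.(λ.1) (0 0) 0) (λ.λ.0 1)
  [1] (λ.λ.λ.0 1) ((λ.λ.0 1) (λ.λ.0 1)) (λ.λ.0 1)
  [2] (λ.λ.0 1) (λ.λ.0 1)
  [3] λ.0 (λ.λ.0 1)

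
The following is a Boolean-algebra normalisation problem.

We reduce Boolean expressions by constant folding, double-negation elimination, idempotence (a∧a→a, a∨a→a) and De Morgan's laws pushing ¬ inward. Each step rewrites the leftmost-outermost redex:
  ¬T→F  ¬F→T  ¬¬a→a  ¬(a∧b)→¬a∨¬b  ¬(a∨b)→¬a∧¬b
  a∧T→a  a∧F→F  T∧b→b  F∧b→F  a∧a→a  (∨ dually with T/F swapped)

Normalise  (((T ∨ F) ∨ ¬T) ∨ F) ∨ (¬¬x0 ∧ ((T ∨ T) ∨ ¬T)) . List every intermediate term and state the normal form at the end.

Answer: normal form = T  (in 4 steps)

Derivation:
  start: (((T ∨ F) ∨ ¬T) ∨ F) ∨ (¬¬x0 ∧ ((T ∨ T) ∨ ¬T))
  →1  ((T ∨ F) ∨ ¬T) ∨ (¬¬x0 ∧ ((T ∨ T) ∨ ¬T))
  →2  (T ∨ ¬T) ∨ (¬¬x0 ∧ ((T ∨ T) ∨ ¬T))
  →3  T ∨ (¬¬x0 ∧ ((T ∨ T) ∨ ¬T))
  →4  T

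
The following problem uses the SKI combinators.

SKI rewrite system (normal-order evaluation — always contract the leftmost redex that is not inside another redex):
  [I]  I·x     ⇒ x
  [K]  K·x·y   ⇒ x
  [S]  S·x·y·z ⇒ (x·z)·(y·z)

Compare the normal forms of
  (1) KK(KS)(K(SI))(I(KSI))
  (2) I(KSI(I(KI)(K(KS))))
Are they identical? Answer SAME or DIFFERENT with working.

Answer: DIFFERENT — A ⇓ K(SI), B ⇓ SI

Working:
Term A:
  start: KK(KS)(K(SI))(I(KSI))
  step 1: K(K(SI))(I(KSI))
  step 2: K(SI)

Term B:
  start: I(KSI(I(KI)(K(KS))))
  step 1: KSI(I(KI)(K(KS)))
  step 2: S(I(KI)(K(KS)))
  step 3: S(KI(K(KS)))
  step 4: SI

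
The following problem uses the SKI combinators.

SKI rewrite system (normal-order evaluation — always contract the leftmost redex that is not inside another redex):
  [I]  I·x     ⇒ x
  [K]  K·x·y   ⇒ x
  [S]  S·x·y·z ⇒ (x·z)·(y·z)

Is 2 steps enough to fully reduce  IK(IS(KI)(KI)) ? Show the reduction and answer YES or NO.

Answer: YES — reaches normal form K(S(KI)(KI)) in 2 ≤ 2 steps

Derivation:
  start: IK(IS(KI)(KI))
  [1] K(IS(KI)(KI))
  [2] K(S(KI)(KI))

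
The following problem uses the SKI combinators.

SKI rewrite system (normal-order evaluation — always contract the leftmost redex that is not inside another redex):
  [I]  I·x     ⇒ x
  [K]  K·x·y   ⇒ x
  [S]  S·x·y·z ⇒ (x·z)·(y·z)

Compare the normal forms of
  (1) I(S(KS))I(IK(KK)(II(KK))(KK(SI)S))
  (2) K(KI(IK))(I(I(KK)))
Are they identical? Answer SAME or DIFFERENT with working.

Answer: DIFFERENT — A ⇓ SK, B ⇓ I

Reduction:
Term A:
  start: I(S(KS))I(IK(KK)(II(KK))(KK(SI)S))
  step 1: S(KS)I(IK(KK)(II(KK))(KK(SI)S))
  step 2: KS(IK(KK)(II(KK))(KK(SI)S))(I(IK(KK)(II(KK))(KK(SI)S)))
  step 3: S(I(IK(KK)(II(KK))(KK(SI)S)))
  step 4: S(IK(KK)(II(KK))(KK(SI)S))
  step 5: S(K(KK)(II(KK))(KK(SI)S))
  step 6: S(KK(KK(SI)S))
  step 7: SK

Term B:
  start: K(KI(IK))(I(I(KK)))
  step 1: KI(IK)
  step 2: I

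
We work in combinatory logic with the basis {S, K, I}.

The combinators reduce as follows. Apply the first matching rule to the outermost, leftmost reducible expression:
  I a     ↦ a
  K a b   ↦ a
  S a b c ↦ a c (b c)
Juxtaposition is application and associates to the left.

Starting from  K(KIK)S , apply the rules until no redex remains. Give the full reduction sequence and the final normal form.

  start: K(KIK)S
  →1  KIK
  →2  I

Answer: normal form = I  (in 2 steps)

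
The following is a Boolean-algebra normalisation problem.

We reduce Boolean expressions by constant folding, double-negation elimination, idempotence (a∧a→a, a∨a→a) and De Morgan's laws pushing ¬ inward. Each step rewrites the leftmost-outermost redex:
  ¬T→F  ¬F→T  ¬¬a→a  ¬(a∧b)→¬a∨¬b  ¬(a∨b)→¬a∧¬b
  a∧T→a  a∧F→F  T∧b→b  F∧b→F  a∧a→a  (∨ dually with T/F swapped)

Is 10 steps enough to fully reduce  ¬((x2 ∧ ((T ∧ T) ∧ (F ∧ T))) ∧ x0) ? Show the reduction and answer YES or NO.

Answer: NO — after 10 steps the term is (¬x2 ∨ T) ∨ ¬x0, not yet normal

Derivation:
  start: ¬((x2 ∧ ((T ∧ T) ∧ (F ∧ T))) ∧ x0)
  →1  ¬(x2 ∧ ((T ∧ T) ∧ (F ∧ T))) ∨ ¬x0
  →2  (¬x2 ∨ ¬((T ∧ T) ∧ (F ∧ T))) ∨ ¬x0
  →3  (¬x2 ∨ (¬(T ∧ T) ∨ ¬(F ∧ T))) ∨ ¬x0
  →4  (¬x2 ∨ ((¬T ∨ ¬T) ∨ ¬(F ∧ T))) ∨ ¬x0
  →5  (¬x2 ∨ (¬T ∨ ¬(F ∧ T))) ∨ ¬x0
  →6  (¬x2 ∨ (F ∨ ¬(F ∧ T))) ∨ ¬x0
  →7  (¬x2 ∨ ¬(F ∧ T)) ∨ ¬x0
  →8  (¬x2 ∨ (¬F ∨ ¬T)) ∨ ¬x0
  →9  (¬x2 ∨ (T ∨ ¬T)) ∨ ¬x0
  →10  (¬x2 ∨ T) ∨ ¬x0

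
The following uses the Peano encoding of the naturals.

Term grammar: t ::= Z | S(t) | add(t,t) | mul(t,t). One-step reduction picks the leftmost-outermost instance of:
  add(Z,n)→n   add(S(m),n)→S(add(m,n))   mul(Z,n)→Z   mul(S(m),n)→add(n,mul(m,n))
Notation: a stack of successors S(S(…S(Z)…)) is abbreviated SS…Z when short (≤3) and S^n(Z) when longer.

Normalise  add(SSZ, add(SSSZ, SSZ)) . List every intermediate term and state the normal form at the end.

Answer: normal form = S^7(Z)  (in 7 steps)

Working:
  start: add(SSZ, add(SSSZ, SSZ))
  step 1: S(add(SZ, add(SSSZ, SSZ)))
  step 2: S(S(add(Z, add(SSSZ, SSZ))))
  step 3: S(S(add(SSSZ, SSZ)))
  step 4: S(S(S(add(SSZ, SSZ))))
  step 5: S(S(S(S(add(SZ, SSZ)))))
  step 6: S(S(S(S(S(add(Z, SSZ))))))
  step 7: S^7(Z)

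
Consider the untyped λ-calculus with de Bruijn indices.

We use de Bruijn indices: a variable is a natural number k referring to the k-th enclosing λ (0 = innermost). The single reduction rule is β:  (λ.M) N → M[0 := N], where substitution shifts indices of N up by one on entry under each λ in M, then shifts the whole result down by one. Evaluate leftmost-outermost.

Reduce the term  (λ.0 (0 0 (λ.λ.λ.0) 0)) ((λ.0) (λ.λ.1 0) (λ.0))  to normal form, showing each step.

Answer: normal form = λ.λ.0  (in 14 steps)

Working:
  start: (λ.0 (0 0 (λ.λ.λ.0) 0)) ((λ.0) (λ.λ.1 0) (λ.0))
  [1] (λ.0) (λ.λ.1 0) (λ.0) ((λ.0) (λ.λ.1 0) (λ.0) ((λ.0) (λ.λ.1 0) (λ.0)) (λ.λ.λ.0) ((λ.0) (λ.λ.1 0) (λ.0)))
  [2] (λ.λ.1 0) (λ.0) ((λ.0) (λ.λ.1 0) (λ.0) ((λ.0) (λ.λ.1 0) (λ.0)) (λ.λ.λ.0) ((λ.0) (λ.λ.1 0) (λ.0)))
  [3] (λ.(λ.0) 0) ((λ.0) (λ.λ.1 0) (λ.0) ((λ.0) (λ.λ.1 0) (λ.0)) (λ.λ.λ.0) ((λ.0) (λ.λ.1 0) (λ.0)))
  [4] (λ.0) ((λ.0) (λ.λ.1 0) (λ.0) ((λ.0) (λ.λ.1 0) (λ.0)) (λ.λ.λ.0) ((λ.0) (λ.λ.1 0) (λ.0)))
  [5] (λ.0) (λ.λ.1 0) (λ.0) ((λ.0) (λ.λ.1 0) (λ.0)) (λ.λ.λ.0) ((λ.0) (λ.λ.1 0) (λ.0))
  [6] (λ.λ.1 0) (λ.0) ((λ.0) (λ.λ.1 0) (λ.0)) (λ.λ.λ.0) ((λ.0) (λ.λ.1 0) (λ.0))
  [7] (λ.(λ.0) 0) ((λ.0) (λ.λ.1 0) (λ.0)) (λ.λ.λ.0) ((λ.0) (λ.λ.1 0) (λ.0))
  [8] (λ.0) ((λ.0) (λ.λ.1 0) (λ.0)) (λ.λ.λ.0) ((λ.0) (λ.λ.1 0) (λ.0))
  [9] (λ.0) (λ.λ.1 0) (λ.0) (λ.λ.λ.0) ((λ.0) (λ.λ.1 0) (λ.0))
  [10] (λ.λ.1 0) (λ.0) (λ.λ.λ.0) ((λ.0) (λ.λ.1 0) (λ.0))
  [11] (λ.(λ.0) 0) (λ.λ.λ.0) ((λ.0) (λ.λ.1 0) (λ.0))
  [12] (λ.0) (λ.λ.λ.0) ((λ.0) (λ.λ.1 0) (λ.0))
  [13] (λ.λ.λ.0) ((λ.0) (λ.λ.1 0) (λ.0))
  [14] λ.λ.0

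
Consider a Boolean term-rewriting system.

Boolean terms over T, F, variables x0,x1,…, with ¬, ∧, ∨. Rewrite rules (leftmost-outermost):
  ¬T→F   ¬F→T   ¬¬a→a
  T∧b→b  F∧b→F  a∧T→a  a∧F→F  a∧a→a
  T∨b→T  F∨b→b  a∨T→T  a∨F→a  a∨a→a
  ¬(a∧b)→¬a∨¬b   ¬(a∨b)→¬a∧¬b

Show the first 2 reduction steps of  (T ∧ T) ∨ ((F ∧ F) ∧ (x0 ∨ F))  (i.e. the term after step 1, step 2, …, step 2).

Answer: after 2 steps: T

Working:
  start: (T ∧ T) ∨ ((F ∧ F) ∧ (x0 ∨ F))
  step 1: T ∨ ((F ∧ F) ∧ (x0 ∨ F))
  step 2: T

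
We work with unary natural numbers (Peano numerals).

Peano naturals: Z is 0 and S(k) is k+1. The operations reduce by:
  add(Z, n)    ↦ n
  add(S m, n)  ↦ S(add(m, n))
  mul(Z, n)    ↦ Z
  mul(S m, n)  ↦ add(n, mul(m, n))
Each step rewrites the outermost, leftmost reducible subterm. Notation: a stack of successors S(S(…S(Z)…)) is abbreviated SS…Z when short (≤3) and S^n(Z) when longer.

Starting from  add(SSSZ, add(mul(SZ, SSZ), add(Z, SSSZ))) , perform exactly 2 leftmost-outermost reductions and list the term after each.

  start: add(SSSZ, add(mul(SZ, SSZ), add(Z, SSSZ)))
  [1] S(add(SSZ, add(mul(SZ, SSZ), add(Z, SSSZ))))
  [2] S(S(add(SZ, add(mul(SZ, SSZ), add(Z, SSSZ)))))

Answer: after 2 steps: S(S(add(SZ, add(mul(SZ, SSZ), add(Z, SSSZ)))))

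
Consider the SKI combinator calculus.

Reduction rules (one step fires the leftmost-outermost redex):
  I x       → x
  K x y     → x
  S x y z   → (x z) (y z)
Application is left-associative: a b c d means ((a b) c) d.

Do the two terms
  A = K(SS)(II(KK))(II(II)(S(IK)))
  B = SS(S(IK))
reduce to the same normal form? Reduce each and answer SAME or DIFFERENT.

Term A:
  start: K(SS)(II(KK))(II(II)(S(IK)))
  [1] SS(II(II)(S(IK)))
  [2] SS(I(II)(S(IK)))
  [3] SS(II(S(IK)))
  [4] SS(I(S(IK)))
  [5] SS(S(IK))
  [6] SS(SK)

Term B:
  start: SS(S(IK))
  [1] SS(SK)

Answer: SAME — A ⇓ SS(SK), B ⇓ SS(SK)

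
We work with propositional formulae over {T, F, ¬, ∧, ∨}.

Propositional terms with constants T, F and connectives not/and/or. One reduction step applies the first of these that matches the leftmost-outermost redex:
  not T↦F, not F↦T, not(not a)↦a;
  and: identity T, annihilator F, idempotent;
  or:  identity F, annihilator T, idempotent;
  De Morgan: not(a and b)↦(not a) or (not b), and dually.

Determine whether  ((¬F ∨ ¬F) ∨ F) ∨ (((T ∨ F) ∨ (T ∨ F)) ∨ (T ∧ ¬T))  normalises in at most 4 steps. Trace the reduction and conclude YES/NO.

  start: ((¬F ∨ ¬F) ∨ F) ∨ (((T ∨ F) ∨ (T ∨ F)) ∨ (T ∧ ¬T))
  [1] (¬F ∨ ¬F) ∨ (((T ∨ F) ∨ (T ∨ F)) ∨ (T ∧ ¬T))
  [2] ¬F ∨ (((T ∨ F) ∨ (T ∨ F)) ∨ (T ∧ ¬T))
  [3] T ∨ (((T ∨ F) ∨ (T ∨ F)) ∨ (T ∧ ¬T))
  [4] T

Answer: YES — reaches normal form T in 4 ≤ 4 steps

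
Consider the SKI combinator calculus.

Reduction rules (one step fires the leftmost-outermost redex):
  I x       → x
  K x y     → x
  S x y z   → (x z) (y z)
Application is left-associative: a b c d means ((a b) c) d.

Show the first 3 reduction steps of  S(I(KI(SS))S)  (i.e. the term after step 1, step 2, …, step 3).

Answer: after 3 steps: SS

Reduction:
  start: S(I(KI(SS))S)
  step 1: S(KI(SS)S)
  step 2: S(IS)
  step 3: SS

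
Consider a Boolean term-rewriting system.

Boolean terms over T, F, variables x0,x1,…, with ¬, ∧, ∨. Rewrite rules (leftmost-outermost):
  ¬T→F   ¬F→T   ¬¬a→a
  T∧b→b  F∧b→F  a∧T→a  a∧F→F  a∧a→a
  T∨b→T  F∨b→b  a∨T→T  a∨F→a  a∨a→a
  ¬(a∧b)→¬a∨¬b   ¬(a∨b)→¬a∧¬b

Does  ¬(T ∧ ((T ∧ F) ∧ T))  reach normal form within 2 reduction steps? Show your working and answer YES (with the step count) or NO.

Answer: NO — after 2 steps the term is F ∨ ¬((T ∧ F) ∧ T), not yet normal

Reduction:
  start: ¬(T ∧ ((T ∧ F) ∧ T))
  [1] ¬T ∨ ¬((T ∧ F) ∧ T)
  [2] F ∨ ¬((T ∧ F) ∧ T)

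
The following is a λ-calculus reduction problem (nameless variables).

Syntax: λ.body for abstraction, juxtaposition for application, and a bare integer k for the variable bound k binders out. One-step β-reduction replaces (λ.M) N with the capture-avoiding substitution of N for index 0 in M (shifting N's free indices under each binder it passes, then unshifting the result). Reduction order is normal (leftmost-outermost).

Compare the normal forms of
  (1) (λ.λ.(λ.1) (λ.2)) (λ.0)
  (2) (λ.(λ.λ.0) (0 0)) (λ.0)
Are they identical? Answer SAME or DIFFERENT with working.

Term A:
  start: (λ.λ.(λ.1) (λ.2)) (λ.0)
  [1] λ.(λ.1) (λ.λ.0)
  [2] λ.0

Term B:
  start: (λ.(λ.λ.0) (0 0)) (λ.0)
  [1] (λ.λ.0) ((λ.0) (λ.0))
  [2] λ.0

Answer: SAME — A ⇓ λ.0, B ⇓ λ.0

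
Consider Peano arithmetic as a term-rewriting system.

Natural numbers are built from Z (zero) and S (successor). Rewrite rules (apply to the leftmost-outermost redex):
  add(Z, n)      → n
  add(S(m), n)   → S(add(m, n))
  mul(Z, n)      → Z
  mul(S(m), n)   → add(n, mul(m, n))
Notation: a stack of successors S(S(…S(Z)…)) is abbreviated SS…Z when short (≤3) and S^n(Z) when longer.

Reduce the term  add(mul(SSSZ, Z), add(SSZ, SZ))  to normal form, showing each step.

  start: add(mul(SSSZ, Z), add(SSZ, SZ))
  step 1: add(add(Z, mul(SSZ, Z)), add(SSZ, SZ))
  step 2: add(mul(SSZ, Z), add(SSZ, SZ))
  step 3: add(add(Z, mul(SZ, Z)), add(SSZ, SZ))
  step 4: add(mul(SZ, Z), add(SSZ, SZ))
  step 5: add(add(Z, mul(Z, Z)), add(SSZ, SZ))
  step 6: add(mul(Z, Z), add(SSZ, SZ))
  step 7: add(Z, add(SSZ, SZ))
  step 8: add(SSZ, SZ)
  step 9: S(add(SZ, SZ))
  step 10: S(S(add(Z, SZ)))
  step 11: SSSZ

Answer: normal form = SSSZ  (in 11 steps)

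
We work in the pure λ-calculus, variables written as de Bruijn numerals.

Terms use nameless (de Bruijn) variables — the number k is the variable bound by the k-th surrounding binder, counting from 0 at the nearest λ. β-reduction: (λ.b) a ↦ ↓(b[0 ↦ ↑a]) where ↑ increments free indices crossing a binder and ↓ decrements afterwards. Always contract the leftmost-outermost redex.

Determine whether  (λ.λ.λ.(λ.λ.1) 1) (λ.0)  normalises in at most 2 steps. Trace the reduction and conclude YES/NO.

  start: (λ.λ.λ.(λ.λ.1) 1) (λ.0)
  step 1: λ.λ.(λ.λ.1) 1
  step 2: λ.λ.λ.2

Answer: YES — reaches normal form λ.λ.λ.2 in 2 ≤ 2 steps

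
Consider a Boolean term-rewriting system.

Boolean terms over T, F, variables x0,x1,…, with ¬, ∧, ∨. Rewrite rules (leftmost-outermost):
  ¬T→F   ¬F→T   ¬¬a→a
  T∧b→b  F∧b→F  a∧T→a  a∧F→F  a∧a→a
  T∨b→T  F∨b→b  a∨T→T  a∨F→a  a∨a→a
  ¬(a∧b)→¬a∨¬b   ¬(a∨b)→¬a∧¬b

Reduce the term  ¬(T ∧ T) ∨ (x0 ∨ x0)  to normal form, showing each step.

Answer: normal form = x0  (in 5 steps)

Working:
  start: ¬(T ∧ T) ∨ (x0 ∨ x0)
  step 1: (¬T ∨ ¬T) ∨ (x0 ∨ x0)
  step 2: ¬T ∨ (x0 ∨ x0)
  step 3: F ∨ (x0 ∨ x0)
  step 4: x0 ∨ x0
  step 5: x0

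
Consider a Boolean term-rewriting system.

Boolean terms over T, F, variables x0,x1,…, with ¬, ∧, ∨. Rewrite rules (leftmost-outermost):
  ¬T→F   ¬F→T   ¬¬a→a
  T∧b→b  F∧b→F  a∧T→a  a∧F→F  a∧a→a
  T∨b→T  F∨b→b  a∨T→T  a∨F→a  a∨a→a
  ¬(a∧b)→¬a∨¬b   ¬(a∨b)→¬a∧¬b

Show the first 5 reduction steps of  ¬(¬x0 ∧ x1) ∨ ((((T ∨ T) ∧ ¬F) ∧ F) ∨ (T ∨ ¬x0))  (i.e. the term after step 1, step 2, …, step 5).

Answer: after 5 steps: (x0 ∨ ¬x1) ∨ T

Reduction:
  start: ¬(¬x0 ∧ x1) ∨ ((((T ∨ T) ∧ ¬F) ∧ F) ∨ (T ∨ ¬x0))
  step 1: (¬¬x0 ∨ ¬x1) ∨ ((((T ∨ T) ∧ ¬F) ∧ F) ∨ (T ∨ ¬x0))
  step 2: (x0 ∨ ¬x1) ∨ ((((T ∨ T) ∧ ¬F) ∧ F) ∨ (T ∨ ¬x0))
  step 3: (x0 ∨ ¬x1) ∨ (F ∨ (T ∨ ¬x0))
  step 4: (x0 ∨ ¬x1) ∨ (T ∨ ¬x0)
  step 5: (x0 ∨ ¬x1) ∨ T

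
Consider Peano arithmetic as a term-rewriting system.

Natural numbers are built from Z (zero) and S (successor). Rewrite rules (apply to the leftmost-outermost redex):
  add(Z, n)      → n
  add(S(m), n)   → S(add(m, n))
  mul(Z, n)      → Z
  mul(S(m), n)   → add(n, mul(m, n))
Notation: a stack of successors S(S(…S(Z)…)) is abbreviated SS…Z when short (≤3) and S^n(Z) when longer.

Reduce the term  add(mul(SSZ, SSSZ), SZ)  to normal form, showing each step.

  start: add(mul(SSZ, SSSZ), SZ)
  [1] add(add(SSSZ, mul(SZ, SSSZ)), SZ)
  [2] add(S(add(SSZ, mul(SZ, SSSZ))), SZ)
  [3] S(add(add(SSZ, mul(SZ, SSSZ)), SZ))
  [4] S(add(S(add(SZ, mul(SZ, SSSZ))), SZ))
  [5] S(S(add(add(SZ, mul(SZ, SSSZ)), SZ)))
  [6] S(S(add(S(add(Z, mul(SZ, SSSZ))), SZ)))
  [7] S(S(S(add(add(Z, mul(SZ, SSSZ)), SZ))))
  [8] S(S(S(add(mul(SZ, SSSZ), SZ))))
  [9] S(S(S(add(add(SSSZ, mul(Z, SSSZ)), SZ))))
  [10] S(S(S(add(S(add(SSZ, mul(Z, SSSZ))), SZ))))
  [11] S(S(S(S(add(add(SSZ, mul(Z, SSSZ)), SZ)))))
  [12] S(S(S(S(add(S(add(SZ, mul(Z, SSSZ))), SZ)))))
  [13] S(S(S(S(S(add(add(SZ, mul(Z, SSSZ)), SZ))))))
  [14] S(S(S(S(S(add(S(add(Z, mul(Z, SSSZ))), SZ))))))
  [15] S(S(S(S(S(S(add(add(Z, mul(Z, SSSZ)), SZ)))))))
  [16] S(S(S(S(S(S(add(mul(Z, SSSZ), SZ)))))))
  [17] S(S(S(S(S(S(add(Z, SZ)))))))
  [18] S^7(Z)

Answer: normal form = S^7(Z)  (in 18 steps)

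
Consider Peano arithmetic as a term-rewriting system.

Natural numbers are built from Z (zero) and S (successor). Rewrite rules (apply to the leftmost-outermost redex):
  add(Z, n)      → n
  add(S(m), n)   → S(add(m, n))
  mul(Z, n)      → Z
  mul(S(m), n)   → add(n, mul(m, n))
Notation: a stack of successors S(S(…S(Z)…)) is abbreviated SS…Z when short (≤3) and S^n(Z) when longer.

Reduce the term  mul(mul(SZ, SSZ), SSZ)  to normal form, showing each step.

  start: mul(mul(SZ, SSZ), SSZ)
  →1  mul(add(SSZ, mul(Z, SSZ)), SSZ)
  →2  mul(S(add(SZ, mul(Z, SSZ))), SSZ)
  →3  add(SSZ, mul(add(SZ, mul(Z, SSZ)), SSZ))
  →4  S(add(SZ, mul(add(SZ, mul(Z, SSZ)), SSZ)))
  →5  S(S(add(Z, mul(add(SZ, mul(Z, SSZ)), SSZ))))
  →6  S(S(mul(add(SZ, mul(Z, SSZ)), SSZ)))
  →7  S(S(mul(S(add(Z, mul(Z, SSZ))), SSZ)))
  →8  S(S(add(SSZ, mul(add(Z, mul(Z, SSZ)), SSZ))))
  →9  S(S(S(add(SZ, mul(add(Z, mul(Z, SSZ)), SSZ)))))
  →10  S(S(S(S(add(Z, mul(add(Z, mul(Z, SSZ)), SSZ))))))
  →11  S(S(S(S(mul(add(Z, mul(Z, SSZ)), SSZ)))))
  →12  S(S(S(S(mul(mul(Z, SSZ), SSZ)))))
  →13  S(S(S(S(mul(Z, SSZ)))))
  →14  S^4(Z)

Answer: normal form = S^4(Z)  (in 14 steps)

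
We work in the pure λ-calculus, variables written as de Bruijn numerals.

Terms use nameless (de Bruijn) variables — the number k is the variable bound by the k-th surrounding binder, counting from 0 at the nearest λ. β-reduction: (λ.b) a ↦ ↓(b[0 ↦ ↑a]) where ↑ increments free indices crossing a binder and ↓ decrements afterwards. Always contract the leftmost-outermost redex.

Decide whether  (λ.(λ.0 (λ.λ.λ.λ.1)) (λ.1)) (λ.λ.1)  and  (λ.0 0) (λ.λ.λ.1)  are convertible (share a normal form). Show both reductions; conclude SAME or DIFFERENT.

Term A:
  start: (λ.(λ.0 (λ.λ.λ.λ.1)) (λ.1)) (λ.λ.1)
  →1  (λ.0 (λ.λ.λ.λ.1)) (λ.λ.λ.1)
  →2  (λ.λ.λ.1) (λ.λ.λ.λ.1)
  →3  λ.λ.1

Term B:
  start: (λ.0 0) (λ.λ.λ.1)
  →1  (λ.λ.λ.1) (λ.λ.λ.1)
  →2  λ.λ.1

Answer: SAME — A ⇓ λ.λ.1, B ⇓ λ.λ.1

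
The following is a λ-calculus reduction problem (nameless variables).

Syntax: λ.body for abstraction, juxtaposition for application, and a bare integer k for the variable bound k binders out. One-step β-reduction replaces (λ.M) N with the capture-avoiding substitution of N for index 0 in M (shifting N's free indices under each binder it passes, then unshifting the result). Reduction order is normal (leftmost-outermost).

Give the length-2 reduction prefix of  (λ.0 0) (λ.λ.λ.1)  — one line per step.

  start: (λ.0 0) (λ.λ.λ.1)
  →1  (λ.λ.λ.1) (λ.λ.λ.1)
  →2  λ.λ.1

Answer: after 2 steps: λ.λ.1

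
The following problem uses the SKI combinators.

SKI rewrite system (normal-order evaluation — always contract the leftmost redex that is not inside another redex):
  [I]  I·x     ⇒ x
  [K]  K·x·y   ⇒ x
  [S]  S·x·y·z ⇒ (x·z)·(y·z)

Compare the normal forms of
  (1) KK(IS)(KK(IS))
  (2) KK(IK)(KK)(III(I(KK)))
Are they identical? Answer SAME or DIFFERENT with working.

Answer: SAME — A ⇓ KK, B ⇓ KK

Derivation:
Term A:
  start: KK(IS)(KK(IS))
  [1] K(KK(IS))
  [2] KK

Term B:
  start: KK(IK)(KK)(III(I(KK)))
  [1] K(KK)(III(I(KK)))
  [2] KK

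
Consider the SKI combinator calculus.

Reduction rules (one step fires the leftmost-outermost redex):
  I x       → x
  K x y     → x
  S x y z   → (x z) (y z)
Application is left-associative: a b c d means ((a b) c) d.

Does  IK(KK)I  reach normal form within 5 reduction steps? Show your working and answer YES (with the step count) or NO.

Answer: YES — reaches normal form KK in 2 ≤ 5 steps

Derivation:
  start: IK(KK)I
  [1] K(KK)I
  [2] KK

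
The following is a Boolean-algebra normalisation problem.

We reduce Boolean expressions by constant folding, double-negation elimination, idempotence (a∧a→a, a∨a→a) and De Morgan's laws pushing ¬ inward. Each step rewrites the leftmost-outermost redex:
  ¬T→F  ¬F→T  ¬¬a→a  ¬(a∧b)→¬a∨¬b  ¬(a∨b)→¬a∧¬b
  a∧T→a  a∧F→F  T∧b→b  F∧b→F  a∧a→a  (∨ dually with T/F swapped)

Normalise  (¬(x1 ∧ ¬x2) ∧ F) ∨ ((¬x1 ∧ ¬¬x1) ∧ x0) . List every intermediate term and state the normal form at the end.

Answer: normal form = (¬x1 ∧ x1) ∧ x0  (in 3 steps)

Working:
  start: (¬(x1 ∧ ¬x2) ∧ F) ∨ ((¬x1 ∧ ¬¬x1) ∧ x0)
  →1  F ∨ ((¬x1 ∧ ¬¬x1) ∧ x0)
  →2  (¬x1 ∧ ¬¬x1) ∧ x0
  →3  (¬x1 ∧ x1) ∧ x0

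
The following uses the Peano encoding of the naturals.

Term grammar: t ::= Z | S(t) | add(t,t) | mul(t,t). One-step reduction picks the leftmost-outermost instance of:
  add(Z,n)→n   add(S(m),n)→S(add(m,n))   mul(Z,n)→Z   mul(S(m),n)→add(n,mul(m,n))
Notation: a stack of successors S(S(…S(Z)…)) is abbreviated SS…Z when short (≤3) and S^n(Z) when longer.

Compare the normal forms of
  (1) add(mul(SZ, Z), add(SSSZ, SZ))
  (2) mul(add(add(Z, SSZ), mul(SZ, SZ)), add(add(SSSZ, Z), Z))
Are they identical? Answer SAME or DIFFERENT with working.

Term A:
  start: add(mul(SZ, Z), add(SSSZ, SZ))
  [1] add(add(Z, mul(Z, Z)), add(SSSZ, SZ))
  [2] add(mul(Z, Z), add(SSSZ, SZ))
  [3] add(Z, add(SSSZ, SZ))
  [4] add(SSSZ, SZ)
  [5] S(add(SSZ, SZ))
  [6] S(S(add(SZ, SZ)))
  [7] S(S(S(add(Z, SZ))))
  [8] S^4(Z)

Term B:
  start: mul(add(add(Z, SSZ), mul(SZ, SZ)), add(add(SSSZ, Z), Z))
  [1] mul(add(SSZ, mul(SZ, SZ)), add(add(SSSZ, Z), Z))
  [2] mul(S(add(SZ, mul(SZ, SZ))), add(add(SSSZ, Z), Z))
  [3] add(add(add(SSSZ, Z), Z), mul(add(SZ, mul(SZ, SZ)), add(add(SSSZ, Z), Z)))
  [4] add(add(S(add(SSZ, Z)), Z), mul(add(SZ, mul(SZ, SZ)), add(add(SSSZ, Z), Z)))
  [5] add(S(add(add(SSZ, Z), Z)), mul(add(SZ, mul(SZ, SZ)), add(add(SSSZ, Z), Z)))
  [6] S(add(add(add(SSZ, Z), Z), mul(add(SZ, mul(SZ, SZ)), add(add(SSSZ, Z), Z))))
  [7] S(add(add(S(add(SZ, Z)), Z), mul(add(SZ, mul(SZ, SZ)), add(add(SSSZ, Z), Z))))
  [8] S(add(S(add(add(SZ, Z), Z)), mul(add(SZ, mul(SZ, SZ)), add(add(SSSZ, Z), Z))))
  [9] S(S(add(add(add(SZ, Z), Z), mul(add(SZ, mul(SZ, SZ)), add(add(SSSZ, Z), Z)))))
  [10] S(S(add(add(S(add(Z, Z)), Z), mul(add(SZ, mul(SZ, SZ)), add(add(SSSZ, Z), Z)))))
  [11] S(S(add(S(add(add(Z, Z), Z)), mul(add(SZ, mul(SZ, SZ)), add(add(SSSZ, Z), Z)))))
  [12] S(S(S(add(add(add(Z, Z), Z), mul(add(SZ, mul(SZ, SZ)), add(add(SSSZ, Z), Z))))))
  [13] S(S(S(add(add(Z, Z), mul(add(SZ, mul(SZ, SZ)), add(add(SSSZ, Z), Z))))))
  [14] S(S(S(add(Z, mul(add(SZ, mul(SZ, SZ)), add(add(SSSZ, Z), Z))))))
  [15] S(S(S(mul(add(SZ, mul(SZ, SZ)), add(add(SSSZ, Z), Z)))))
  [16] S(S(S(mul(S(add(Z, mul(SZ, SZ))), add(add(SSSZ, Z), Z)))))
  [17] S(S(S(add(add(add(SSSZ, Z), Z), mul(add(Z, mul(SZ, SZ)), add(add(SSSZ, Z), Z))))))
  [18] S(S(S(add(add(S(add(SSZ, Z)), Z), mul(add(Z, mul(SZ, SZ)), add(add(SSSZ, Z), Z))))))
  [19] S(S(S(add(S(add(add(SSZ, Z), Z)), mul(add(Z, mul(SZ, SZ)), add(add(SSSZ, Z), Z))))))
  [20] S(S(S(S(add(add(add(SSZ, Z), Z), mul(add(Z, mul(SZ, SZ)), add(add(SSSZ, Z), Z)))))))
  [21] S(S(S(S(add(add(S(add(SZ, Z)), Z), mul(add(Z, mul(SZ, SZ)), add(add(SSSZ, Z), Z)))))))
  [22] S(S(S(S(add(S(add(add(SZ, Z), Z)), mul(add(Z, mul(SZ, SZ)), add(add(SSSZ, Z), Z)))))))
  [23] S(S(S(S(S(add(add(add(SZ, Z), Z), mul(add(Z, mul(SZ, SZ)), add(add(SSSZ, Z), Z))))))))
  [24] S(S(S(S(S(add(add(S(add(Z, Z)), Z), mul(add(Z, mul(SZ, SZ)), add(add(SSSZ, Z), Z))))))))
  [25] S(S(S(S(S(add(S(add(add(Z, Z), Z)), mul(add(Z, mul(SZ, SZ)), add(add(SSSZ, Z), Z))))))))
  [26] S(S(S(S(S(S(add(add(add(Z, Z), Z), mul(add(Z, mul(SZ, SZ)), add(add(SSSZ, Z), Z)))))))))
  [27] S(S(S(S(S(S(add(add(Z, Z), mul(add(Z, mul(SZ, SZ)), add(add(SSSZ, Z), Z)))))))))
  [28] S(S(S(S(S(S(add(Z, mul(add(Z, mul(SZ, SZ)), add(add(SSSZ, Z), Z)))))))))
  [29] S(S(S(S(S(S(mul(add(Z, mul(SZ, SZ)), add(add(SSSZ, Z), Z))))))))
  [30] S(S(S(S(S(S(mul(mul(SZ, SZ), add(add(SSSZ, Z), Z))))))))
  [31] S(S(S(S(S(S(mul(add(SZ, mul(Z, SZ)), add(add(SSSZ, Z), Z))))))))
  [32] S(S(S(S(S(S(mul(S(add(Z, mul(Z, SZ))), add(add(SSSZ, Z), Z))))))))
  [33] S(S(S(S(S(S(add(add(add(SSSZ, Z), Z), mul(add(Z, mul(Z, SZ)), add(add(SSSZ, Z), Z)))))))))
  [34] S(S(S(S(S(S(add(add(S(add(SSZ, Z)), Z), mul(add(Z, mul(Z, SZ)), add(add(SSSZ, Z), Z)))))))))
  [35] S(S(S(S(S(S(add(S(add(add(SSZ, Z), Z)), mul(add(Z, mul(Z, SZ)), add(add(SSSZ, Z), Z)))))))))
  [36] S(S(S(S(S(S(S(add(add(add(SSZ, Z), Z), mul(add(Z, mul(Z, SZ)), add(add(SSSZ, Z), Z))))))))))
  [37] S(S(S(S(S(S(S(add(add(S(add(SZ, Z)), Z), mul(add(Z, mul(Z, SZ)), add(add(SSSZ, Z), Z))))))))))
  [38] S(S(S(S(S(S(S(add(S(add(add(SZ, Z), Z)), mul(add(Z, mul(Z, SZ)), add(add(SSSZ, Z), Z))))))))))
  [39] S(S(S(S(S(S(S(S(add(add(add(SZ, Z), Z), mul(add(Z, mul(Z, SZ)), add(add(SSSZ, Z), Z)))))))))))
  [40] S(S(S(S(S(S(S(S(add(add(S(add(Z, Z)), Z), mul(add(Z, mul(Z, SZ)), add(add(SSSZ, Z), Z)))))))))))
  [41] S(S(S(S(S(S(S(S(add(S(add(add(Z, Z), Z)), mul(add(Z, mul(Z, SZ)), add(add(SSSZ, Z), Z)))))))))))
  [42] S(S(S(S(S(S(S(S(S(add(add(add(Z, Z), Z), mul(add(Z, mul(Z, SZ)), add(add(SSSZ, Z), Z))))))))))))
  [43] S(S(S(S(S(S(S(S(S(add(add(Z, Z), mul(add(Z, mul(Z, SZ)), add(add(SSSZ, Z), Z))))))))))))
  [44] S(S(S(S(S(S(S(S(S(add(Z, mul(add(Z, mul(Z, SZ)), add(add(SSSZ, Z), Z))))))))))))
  [45] S(S(S(S(S(S(S(S(S(mul(add(Z, mul(Z, SZ)), add(add(SSSZ, Z), Z)))))))))))
  [46] S(S(S(S(S(S(S(S(S(mul(mul(Z, SZ), add(add(SSSZ, Z), Z)))))))))))
  [47] S(S(S(S(S(S(S(S(S(mul(Z, add(add(SSSZ, Z), Z)))))))))))
  [48] S^9(Z)

Answer: DIFFERENT — A ⇓ S^4(Z), B ⇓ S^9(Z)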